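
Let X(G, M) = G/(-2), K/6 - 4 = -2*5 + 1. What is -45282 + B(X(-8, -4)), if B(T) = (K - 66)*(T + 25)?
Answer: -48066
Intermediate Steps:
K = -30 (K = 24 + 6*(-2*5 + 1) = 24 + 6*(-10 + 1) = 24 + 6*(-9) = 24 - 54 = -30)
X(G, M) = -G/2 (X(G, M) = G*(-1/2) = -G/2)
B(T) = -2400 - 96*T (B(T) = (-30 - 66)*(T + 25) = -96*(25 + T) = -2400 - 96*T)
-45282 + B(X(-8, -4)) = -45282 + (-2400 - (-48)*(-8)) = -45282 + (-2400 - 96*4) = -45282 + (-2400 - 384) = -45282 - 2784 = -48066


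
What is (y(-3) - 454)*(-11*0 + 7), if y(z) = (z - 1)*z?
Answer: -3094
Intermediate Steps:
y(z) = z*(-1 + z) (y(z) = (-1 + z)*z = z*(-1 + z))
(y(-3) - 454)*(-11*0 + 7) = (-3*(-1 - 3) - 454)*(-11*0 + 7) = (-3*(-4) - 454)*(0 + 7) = (12 - 454)*7 = -442*7 = -3094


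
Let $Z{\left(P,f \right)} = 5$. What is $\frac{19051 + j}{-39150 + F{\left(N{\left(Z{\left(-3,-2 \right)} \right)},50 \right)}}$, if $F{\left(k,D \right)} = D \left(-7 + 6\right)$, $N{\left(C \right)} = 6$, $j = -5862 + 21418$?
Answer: $- \frac{34607}{39200} \approx -0.88283$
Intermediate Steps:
$j = 15556$
$F{\left(k,D \right)} = - D$ ($F{\left(k,D \right)} = D \left(-1\right) = - D$)
$\frac{19051 + j}{-39150 + F{\left(N{\left(Z{\left(-3,-2 \right)} \right)},50 \right)}} = \frac{19051 + 15556}{-39150 - 50} = \frac{34607}{-39150 - 50} = \frac{34607}{-39200} = 34607 \left(- \frac{1}{39200}\right) = - \frac{34607}{39200}$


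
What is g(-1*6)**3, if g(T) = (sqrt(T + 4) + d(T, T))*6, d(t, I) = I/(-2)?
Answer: 1944 + 5400*I*sqrt(2) ≈ 1944.0 + 7636.8*I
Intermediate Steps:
d(t, I) = -I/2 (d(t, I) = I*(-1/2) = -I/2)
g(T) = -3*T + 6*sqrt(4 + T) (g(T) = (sqrt(T + 4) - T/2)*6 = (sqrt(4 + T) - T/2)*6 = -3*T + 6*sqrt(4 + T))
g(-1*6)**3 = (-(-3)*6 + 6*sqrt(4 - 1*6))**3 = (-3*(-6) + 6*sqrt(4 - 6))**3 = (18 + 6*sqrt(-2))**3 = (18 + 6*(I*sqrt(2)))**3 = (18 + 6*I*sqrt(2))**3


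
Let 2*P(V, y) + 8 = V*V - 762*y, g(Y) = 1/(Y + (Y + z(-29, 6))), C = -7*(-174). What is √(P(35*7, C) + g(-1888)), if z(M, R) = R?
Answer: 2*I*√385568883895/1885 ≈ 658.82*I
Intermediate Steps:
C = 1218
g(Y) = 1/(6 + 2*Y) (g(Y) = 1/(Y + (Y + 6)) = 1/(Y + (6 + Y)) = 1/(6 + 2*Y))
P(V, y) = -4 + V²/2 - 381*y (P(V, y) = -4 + (V*V - 762*y)/2 = -4 + (V² - 762*y)/2 = -4 + (V²/2 - 381*y) = -4 + V²/2 - 381*y)
√(P(35*7, C) + g(-1888)) = √((-4 + (35*7)²/2 - 381*1218) + 1/(2*(3 - 1888))) = √((-4 + (½)*245² - 464058) + (½)/(-1885)) = √((-4 + (½)*60025 - 464058) + (½)*(-1/1885)) = √((-4 + 60025/2 - 464058) - 1/3770) = √(-868099/2 - 1/3770) = √(-818183308/1885) = 2*I*√385568883895/1885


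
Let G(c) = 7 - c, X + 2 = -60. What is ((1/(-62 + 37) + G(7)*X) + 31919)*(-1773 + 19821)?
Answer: 14401834752/25 ≈ 5.7607e+8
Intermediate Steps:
X = -62 (X = -2 - 60 = -62)
((1/(-62 + 37) + G(7)*X) + 31919)*(-1773 + 19821) = ((1/(-62 + 37) + (7 - 1*7)*(-62)) + 31919)*(-1773 + 19821) = ((1/(-25) + (7 - 7)*(-62)) + 31919)*18048 = ((-1/25 + 0*(-62)) + 31919)*18048 = ((-1/25 + 0) + 31919)*18048 = (-1/25 + 31919)*18048 = (797974/25)*18048 = 14401834752/25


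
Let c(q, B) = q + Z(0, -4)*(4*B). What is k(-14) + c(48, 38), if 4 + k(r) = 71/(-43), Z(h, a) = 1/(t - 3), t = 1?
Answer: -1447/43 ≈ -33.651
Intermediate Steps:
Z(h, a) = -1/2 (Z(h, a) = 1/(1 - 3) = 1/(-2) = -1/2)
k(r) = -243/43 (k(r) = -4 + 71/(-43) = -4 + 71*(-1/43) = -4 - 71/43 = -243/43)
c(q, B) = q - 2*B
k(-14) + c(48, 38) = -243/43 + (48 - 2*38) = -243/43 + (48 - 76) = -243/43 - 28 = -1447/43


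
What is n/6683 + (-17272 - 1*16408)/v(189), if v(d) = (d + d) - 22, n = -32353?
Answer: -59150277/594787 ≈ -99.448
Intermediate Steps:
v(d) = -22 + 2*d (v(d) = 2*d - 22 = -22 + 2*d)
n/6683 + (-17272 - 1*16408)/v(189) = -32353/6683 + (-17272 - 1*16408)/(-22 + 2*189) = -32353*1/6683 + (-17272 - 16408)/(-22 + 378) = -32353/6683 - 33680/356 = -32353/6683 - 33680*1/356 = -32353/6683 - 8420/89 = -59150277/594787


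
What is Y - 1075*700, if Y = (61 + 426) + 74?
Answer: -751939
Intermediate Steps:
Y = 561 (Y = 487 + 74 = 561)
Y - 1075*700 = 561 - 1075*700 = 561 - 752500 = -751939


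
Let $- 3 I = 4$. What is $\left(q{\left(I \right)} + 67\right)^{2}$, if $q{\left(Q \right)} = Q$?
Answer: $\frac{38809}{9} \approx 4312.1$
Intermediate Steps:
$I = - \frac{4}{3}$ ($I = \left(- \frac{1}{3}\right) 4 = - \frac{4}{3} \approx -1.3333$)
$\left(q{\left(I \right)} + 67\right)^{2} = \left(- \frac{4}{3} + 67\right)^{2} = \left(\frac{197}{3}\right)^{2} = \frac{38809}{9}$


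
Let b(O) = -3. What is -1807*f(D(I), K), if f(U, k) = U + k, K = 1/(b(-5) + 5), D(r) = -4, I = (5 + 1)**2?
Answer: 12649/2 ≈ 6324.5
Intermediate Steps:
I = 36 (I = 6**2 = 36)
K = 1/2 (K = 1/(-3 + 5) = 1/2 ≈ 0.50000)
-1807*f(D(I), K) = -1807*(-4 + 1/2) = -1807*(-7/2) = 12649/2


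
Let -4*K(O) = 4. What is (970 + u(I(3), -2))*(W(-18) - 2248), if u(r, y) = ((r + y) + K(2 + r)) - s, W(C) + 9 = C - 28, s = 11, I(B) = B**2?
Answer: -2222395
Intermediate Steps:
K(O) = -1 (K(O) = -1/4*4 = -1)
W(C) = -37 + C (W(C) = -9 + (C - 28) = -9 + (-28 + C) = -37 + C)
u(r, y) = -12 + r + y (u(r, y) = ((r + y) - 1) - 1*11 = (-1 + r + y) - 11 = -12 + r + y)
(970 + u(I(3), -2))*(W(-18) - 2248) = (970 + (-12 + 3**2 - 2))*((-37 - 18) - 2248) = (970 + (-12 + 9 - 2))*(-55 - 2248) = (970 - 5)*(-2303) = 965*(-2303) = -2222395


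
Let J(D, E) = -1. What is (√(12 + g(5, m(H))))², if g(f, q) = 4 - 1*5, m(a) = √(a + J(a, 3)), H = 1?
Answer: 11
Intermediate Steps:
m(a) = √(-1 + a) (m(a) = √(a - 1) = √(-1 + a))
g(f, q) = -1 (g(f, q) = 4 - 5 = -1)
(√(12 + g(5, m(H))))² = (√(12 - 1))² = (√11)² = 11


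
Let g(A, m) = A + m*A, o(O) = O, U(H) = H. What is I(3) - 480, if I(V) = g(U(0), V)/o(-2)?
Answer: -480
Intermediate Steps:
g(A, m) = A + A*m
I(V) = 0 (I(V) = (0*(1 + V))/(-2) = 0*(-½) = 0)
I(3) - 480 = 0 - 480 = -480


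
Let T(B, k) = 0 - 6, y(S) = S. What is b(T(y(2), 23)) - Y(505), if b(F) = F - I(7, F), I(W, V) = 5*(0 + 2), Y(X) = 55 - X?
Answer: 434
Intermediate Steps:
I(W, V) = 10 (I(W, V) = 5*2 = 10)
T(B, k) = -6
b(F) = -10 + F (b(F) = F - 1*10 = F - 10 = -10 + F)
b(T(y(2), 23)) - Y(505) = (-10 - 6) - (55 - 1*505) = -16 - (55 - 505) = -16 - 1*(-450) = -16 + 450 = 434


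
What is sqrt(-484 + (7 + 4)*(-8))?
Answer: 2*I*sqrt(143) ≈ 23.917*I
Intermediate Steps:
sqrt(-484 + (7 + 4)*(-8)) = sqrt(-484 + 11*(-8)) = sqrt(-484 - 88) = sqrt(-572) = 2*I*sqrt(143)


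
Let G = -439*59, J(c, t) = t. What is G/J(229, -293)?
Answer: 25901/293 ≈ 88.399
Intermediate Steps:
G = -25901
G/J(229, -293) = -25901/(-293) = -25901*(-1/293) = 25901/293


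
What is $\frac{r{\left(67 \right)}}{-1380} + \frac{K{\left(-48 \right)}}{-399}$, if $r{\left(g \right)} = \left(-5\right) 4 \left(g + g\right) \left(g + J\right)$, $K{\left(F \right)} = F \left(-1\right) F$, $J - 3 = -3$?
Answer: $\frac{1247066}{9177} \approx 135.89$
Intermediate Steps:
$J = 0$ ($J = 3 - 3 = 0$)
$K{\left(F \right)} = - F^{2}$ ($K{\left(F \right)} = - F F = - F^{2}$)
$r{\left(g \right)} = - 40 g^{2}$ ($r{\left(g \right)} = \left(-5\right) 4 \left(g + g\right) \left(g + 0\right) = - 20 \cdot 2 g g = - 20 \cdot 2 g^{2} = - 40 g^{2}$)
$\frac{r{\left(67 \right)}}{-1380} + \frac{K{\left(-48 \right)}}{-399} = \frac{\left(-40\right) 67^{2}}{-1380} + \frac{\left(-1\right) \left(-48\right)^{2}}{-399} = \left(-40\right) 4489 \left(- \frac{1}{1380}\right) + \left(-1\right) 2304 \left(- \frac{1}{399}\right) = \left(-179560\right) \left(- \frac{1}{1380}\right) - - \frac{768}{133} = \frac{8978}{69} + \frac{768}{133} = \frac{1247066}{9177}$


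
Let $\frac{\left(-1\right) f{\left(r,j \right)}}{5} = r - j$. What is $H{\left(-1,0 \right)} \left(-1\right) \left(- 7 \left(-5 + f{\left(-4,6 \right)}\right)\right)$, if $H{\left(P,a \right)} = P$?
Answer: $-315$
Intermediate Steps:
$f{\left(r,j \right)} = - 5 r + 5 j$ ($f{\left(r,j \right)} = - 5 \left(r - j\right) = - 5 r + 5 j$)
$H{\left(-1,0 \right)} \left(-1\right) \left(- 7 \left(-5 + f{\left(-4,6 \right)}\right)\right) = \left(-1\right) \left(-1\right) \left(- 7 \left(-5 + \left(\left(-5\right) \left(-4\right) + 5 \cdot 6\right)\right)\right) = 1 \left(- 7 \left(-5 + \left(20 + 30\right)\right)\right) = 1 \left(- 7 \left(-5 + 50\right)\right) = 1 \left(\left(-7\right) 45\right) = 1 \left(-315\right) = -315$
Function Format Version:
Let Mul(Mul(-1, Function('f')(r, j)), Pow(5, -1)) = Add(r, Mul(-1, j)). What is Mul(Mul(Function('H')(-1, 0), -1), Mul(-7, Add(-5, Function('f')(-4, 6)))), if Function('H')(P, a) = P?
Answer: -315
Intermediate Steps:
Function('f')(r, j) = Add(Mul(-5, r), Mul(5, j)) (Function('f')(r, j) = Mul(-5, Add(r, Mul(-1, j))) = Add(Mul(-5, r), Mul(5, j)))
Mul(Mul(Function('H')(-1, 0), -1), Mul(-7, Add(-5, Function('f')(-4, 6)))) = Mul(Mul(-1, -1), Mul(-7, Add(-5, Add(Mul(-5, -4), Mul(5, 6))))) = Mul(1, Mul(-7, Add(-5, Add(20, 30)))) = Mul(1, Mul(-7, Add(-5, 50))) = Mul(1, Mul(-7, 45)) = Mul(1, -315) = -315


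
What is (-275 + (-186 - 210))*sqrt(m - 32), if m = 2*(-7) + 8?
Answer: -671*I*sqrt(38) ≈ -4136.3*I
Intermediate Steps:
m = -6 (m = -14 + 8 = -6)
(-275 + (-186 - 210))*sqrt(m - 32) = (-275 + (-186 - 210))*sqrt(-6 - 32) = (-275 - 396)*sqrt(-38) = -671*I*sqrt(38)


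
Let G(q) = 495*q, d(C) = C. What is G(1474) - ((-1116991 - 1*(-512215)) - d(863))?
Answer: 1335269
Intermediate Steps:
G(1474) - ((-1116991 - 1*(-512215)) - d(863)) = 495*1474 - ((-1116991 - 1*(-512215)) - 1*863) = 729630 - ((-1116991 + 512215) - 863) = 729630 - (-604776 - 863) = 729630 - 1*(-605639) = 729630 + 605639 = 1335269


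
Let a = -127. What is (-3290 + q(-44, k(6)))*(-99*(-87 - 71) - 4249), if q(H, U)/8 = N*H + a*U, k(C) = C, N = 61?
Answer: -351565194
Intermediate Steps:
q(H, U) = -1016*U + 488*H (q(H, U) = 8*(61*H - 127*U) = 8*(-127*U + 61*H) = -1016*U + 488*H)
(-3290 + q(-44, k(6)))*(-99*(-87 - 71) - 4249) = (-3290 + (-1016*6 + 488*(-44)))*(-99*(-87 - 71) - 4249) = (-3290 + (-6096 - 21472))*(-99*(-158) - 4249) = (-3290 - 27568)*(15642 - 4249) = -30858*11393 = -351565194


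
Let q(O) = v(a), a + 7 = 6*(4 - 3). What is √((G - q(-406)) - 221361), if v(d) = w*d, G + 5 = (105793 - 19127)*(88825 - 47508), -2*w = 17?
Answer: √14322230990/2 ≈ 59838.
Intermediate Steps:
w = -17/2 (w = -½*17 = -17/2 ≈ -8.5000)
a = -1 (a = -7 + 6*(4 - 3) = -7 + 6*1 = -7 + 6 = -1)
G = 3580779117 (G = -5 + (105793 - 19127)*(88825 - 47508) = -5 + 86666*41317 = -5 + 3580779122 = 3580779117)
v(d) = -17*d/2
q(O) = 17/2 (q(O) = -17/2*(-1) = 17/2)
√((G - q(-406)) - 221361) = √((3580779117 - 1*17/2) - 221361) = √((3580779117 - 17/2) - 221361) = √(7161558217/2 - 221361) = √(7161115495/2) = √14322230990/2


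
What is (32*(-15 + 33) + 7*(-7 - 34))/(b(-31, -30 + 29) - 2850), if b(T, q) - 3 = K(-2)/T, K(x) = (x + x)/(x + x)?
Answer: -8959/88258 ≈ -0.10151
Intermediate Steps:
K(x) = 1 (K(x) = (2*x)/((2*x)) = (2*x)*(1/(2*x)) = 1)
b(T, q) = 3 + 1/T
(32*(-15 + 33) + 7*(-7 - 34))/(b(-31, -30 + 29) - 2850) = (32*(-15 + 33) + 7*(-7 - 34))/((3 + 1/(-31)) - 2850) = (32*18 + 7*(-41))/((3 - 1/31) - 2850) = (576 - 287)/(92/31 - 2850) = 289/(-88258/31) = 289*(-31/88258) = -8959/88258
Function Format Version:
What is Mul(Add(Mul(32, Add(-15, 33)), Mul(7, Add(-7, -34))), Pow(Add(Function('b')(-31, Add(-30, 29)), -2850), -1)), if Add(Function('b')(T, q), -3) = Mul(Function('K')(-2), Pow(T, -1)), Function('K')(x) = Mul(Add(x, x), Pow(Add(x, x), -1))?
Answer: Rational(-8959, 88258) ≈ -0.10151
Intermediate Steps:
Function('K')(x) = 1 (Function('K')(x) = Mul(Mul(2, x), Pow(Mul(2, x), -1)) = Mul(Mul(2, x), Mul(Rational(1, 2), Pow(x, -1))) = 1)
Function('b')(T, q) = Add(3, Pow(T, -1)) (Function('b')(T, q) = Add(3, Mul(1, Pow(T, -1))) = Add(3, Pow(T, -1)))
Mul(Add(Mul(32, Add(-15, 33)), Mul(7, Add(-7, -34))), Pow(Add(Function('b')(-31, Add(-30, 29)), -2850), -1)) = Mul(Add(Mul(32, Add(-15, 33)), Mul(7, Add(-7, -34))), Pow(Add(Add(3, Pow(-31, -1)), -2850), -1)) = Mul(Add(Mul(32, 18), Mul(7, -41)), Pow(Add(Add(3, Rational(-1, 31)), -2850), -1)) = Mul(Add(576, -287), Pow(Add(Rational(92, 31), -2850), -1)) = Mul(289, Pow(Rational(-88258, 31), -1)) = Mul(289, Rational(-31, 88258)) = Rational(-8959, 88258)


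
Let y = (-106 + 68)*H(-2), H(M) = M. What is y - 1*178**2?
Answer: -31608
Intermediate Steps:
y = 76 (y = (-106 + 68)*(-2) = -38*(-2) = 76)
y - 1*178**2 = 76 - 1*178**2 = 76 - 1*31684 = 76 - 31684 = -31608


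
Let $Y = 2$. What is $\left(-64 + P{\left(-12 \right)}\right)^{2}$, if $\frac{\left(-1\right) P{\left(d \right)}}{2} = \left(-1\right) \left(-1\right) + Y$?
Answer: $4900$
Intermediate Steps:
$P{\left(d \right)} = -6$ ($P{\left(d \right)} = - 2 \left(\left(-1\right) \left(-1\right) + 2\right) = - 2 \left(1 + 2\right) = \left(-2\right) 3 = -6$)
$\left(-64 + P{\left(-12 \right)}\right)^{2} = \left(-64 - 6\right)^{2} = \left(-70\right)^{2} = 4900$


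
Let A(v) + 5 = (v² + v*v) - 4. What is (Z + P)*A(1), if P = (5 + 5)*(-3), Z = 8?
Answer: 154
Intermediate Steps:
A(v) = -9 + 2*v² (A(v) = -5 + ((v² + v*v) - 4) = -5 + ((v² + v²) - 4) = -5 + (2*v² - 4) = -5 + (-4 + 2*v²) = -9 + 2*v²)
P = -30 (P = 10*(-3) = -30)
(Z + P)*A(1) = (8 - 30)*(-9 + 2*1²) = -22*(-9 + 2*1) = -22*(-9 + 2) = -22*(-7) = 154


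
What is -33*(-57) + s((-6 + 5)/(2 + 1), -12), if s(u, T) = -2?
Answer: 1879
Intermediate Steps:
-33*(-57) + s((-6 + 5)/(2 + 1), -12) = -33*(-57) - 2 = 1881 - 2 = 1879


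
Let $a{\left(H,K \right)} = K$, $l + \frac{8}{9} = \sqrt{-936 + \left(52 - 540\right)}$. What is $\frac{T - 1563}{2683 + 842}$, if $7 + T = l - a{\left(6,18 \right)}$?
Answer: $- \frac{572}{1269} + \frac{4 i \sqrt{89}}{3525} \approx -0.45075 + 0.010705 i$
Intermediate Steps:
$l = - \frac{8}{9} + 4 i \sqrt{89}$ ($l = - \frac{8}{9} + \sqrt{-936 + \left(52 - 540\right)} = - \frac{8}{9} + \sqrt{-936 - 488} = - \frac{8}{9} + \sqrt{-1424} = - \frac{8}{9} + 4 i \sqrt{89} \approx -0.88889 + 37.736 i$)
$T = - \frac{233}{9} + 4 i \sqrt{89}$ ($T = -7 - \left(\frac{170}{9} - 4 i \sqrt{89}\right) = - \frac{233}{9} + 4 i \sqrt{89} \approx -25.889 + 37.736 i$)
$\frac{T - 1563}{2683 + 842} = \frac{\left(- \frac{233}{9} + 4 i \sqrt{89}\right) - 1563}{2683 + 842} = \frac{- \frac{14300}{9} + 4 i \sqrt{89}}{3525} = \left(- \frac{14300}{9} + 4 i \sqrt{89}\right) \frac{1}{3525} = - \frac{572}{1269} + \frac{4 i \sqrt{89}}{3525}$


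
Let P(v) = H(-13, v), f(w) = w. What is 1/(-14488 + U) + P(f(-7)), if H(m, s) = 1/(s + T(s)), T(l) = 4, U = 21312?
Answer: -6821/20472 ≈ -0.33319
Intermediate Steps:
H(m, s) = 1/(4 + s) (H(m, s) = 1/(s + 4) = 1/(4 + s))
P(v) = 1/(4 + v)
1/(-14488 + U) + P(f(-7)) = 1/(-14488 + 21312) + 1/(4 - 7) = 1/6824 + 1/(-3) = 1/6824 - 1/3 = -6821/20472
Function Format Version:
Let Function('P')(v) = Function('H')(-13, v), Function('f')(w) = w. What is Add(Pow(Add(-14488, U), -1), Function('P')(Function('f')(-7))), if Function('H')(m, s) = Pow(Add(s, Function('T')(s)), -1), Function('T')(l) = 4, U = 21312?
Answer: Rational(-6821, 20472) ≈ -0.33319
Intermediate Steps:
Function('H')(m, s) = Pow(Add(4, s), -1) (Function('H')(m, s) = Pow(Add(s, 4), -1) = Pow(Add(4, s), -1))
Function('P')(v) = Pow(Add(4, v), -1)
Add(Pow(Add(-14488, U), -1), Function('P')(Function('f')(-7))) = Add(Pow(Add(-14488, 21312), -1), Pow(Add(4, -7), -1)) = Add(Pow(6824, -1), Pow(-3, -1)) = Add(Rational(1, 6824), Rational(-1, 3)) = Rational(-6821, 20472)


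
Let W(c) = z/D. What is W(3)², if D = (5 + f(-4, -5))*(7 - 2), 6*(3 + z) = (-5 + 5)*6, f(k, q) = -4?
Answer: 9/25 ≈ 0.36000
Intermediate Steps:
z = -3 (z = -3 + ((-5 + 5)*6)/6 = -3 + (0*6)/6 = -3 + (⅙)*0 = -3 + 0 = -3)
D = 5 (D = (5 - 4)*(7 - 2) = 1*5 = 5)
W(c) = -⅗ (W(c) = -3/5 = -3*⅕ = -⅗)
W(3)² = (-⅗)² = 9/25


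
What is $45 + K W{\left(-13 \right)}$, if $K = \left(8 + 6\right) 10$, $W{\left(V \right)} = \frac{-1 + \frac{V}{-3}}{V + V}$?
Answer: $\frac{1055}{39} \approx 27.051$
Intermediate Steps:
$W{\left(V \right)} = \frac{-1 - \frac{V}{3}}{2 V}$ ($W{\left(V \right)} = \frac{-1 + V \left(- \frac{1}{3}\right)}{2 V} = \left(-1 - \frac{V}{3}\right) \frac{1}{2 V} = \frac{-1 - \frac{V}{3}}{2 V}$)
$K = 140$ ($K = 14 \cdot 10 = 140$)
$45 + K W{\left(-13 \right)} = 45 + 140 \frac{-3 - -13}{6 \left(-13\right)} = 45 + 140 \cdot \frac{1}{6} \left(- \frac{1}{13}\right) \left(-3 + 13\right) = 45 + 140 \cdot \frac{1}{6} \left(- \frac{1}{13}\right) 10 = 45 + 140 \left(- \frac{5}{39}\right) = 45 - \frac{700}{39} = \frac{1055}{39}$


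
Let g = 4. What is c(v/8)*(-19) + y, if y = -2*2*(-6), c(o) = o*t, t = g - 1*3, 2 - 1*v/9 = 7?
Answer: 1047/8 ≈ 130.88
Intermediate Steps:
v = -45 (v = 18 - 9*7 = 18 - 63 = -45)
t = 1 (t = 4 - 1*3 = 4 - 3 = 1)
c(o) = o (c(o) = o*1 = o)
y = 24 (y = -4*(-6) = 24)
c(v/8)*(-19) + y = -45/8*(-19) + 24 = 855/8 + 24 = 1047/8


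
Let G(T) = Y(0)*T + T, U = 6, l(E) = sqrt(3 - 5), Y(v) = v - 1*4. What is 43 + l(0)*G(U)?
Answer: 43 - 18*I*sqrt(2) ≈ 43.0 - 25.456*I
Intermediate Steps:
Y(v) = -4 + v (Y(v) = v - 4 = -4 + v)
l(E) = I*sqrt(2) (l(E) = sqrt(-2) = I*sqrt(2))
G(T) = -3*T (G(T) = (-4 + 0)*T + T = -4*T + T = -3*T)
43 + l(0)*G(U) = 43 + (I*sqrt(2))*(-3*6) = 43 + (I*sqrt(2))*(-18) = 43 - 18*I*sqrt(2)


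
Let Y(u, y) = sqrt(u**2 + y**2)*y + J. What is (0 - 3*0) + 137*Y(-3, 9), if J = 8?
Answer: 1096 + 3699*sqrt(10) ≈ 12793.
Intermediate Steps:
Y(u, y) = 8 + y*sqrt(u**2 + y**2) (Y(u, y) = sqrt(u**2 + y**2)*y + 8 = y*sqrt(u**2 + y**2) + 8 = 8 + y*sqrt(u**2 + y**2))
(0 - 3*0) + 137*Y(-3, 9) = (0 - 3*0) + 137*(8 + 9*sqrt((-3)**2 + 9**2)) = (0 + 0) + 137*(8 + 9*sqrt(9 + 81)) = 0 + 137*(8 + 9*sqrt(90)) = 0 + 137*(8 + 9*(3*sqrt(10))) = 0 + 137*(8 + 27*sqrt(10)) = 0 + (1096 + 3699*sqrt(10)) = 1096 + 3699*sqrt(10)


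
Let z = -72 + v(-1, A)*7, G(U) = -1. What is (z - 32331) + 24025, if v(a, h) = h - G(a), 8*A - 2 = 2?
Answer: -16735/2 ≈ -8367.5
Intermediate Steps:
A = 1/2 (A = 1/4 + (1/8)*2 = 1/4 + 1/4 = 1/2 ≈ 0.50000)
v(a, h) = 1 + h (v(a, h) = h - 1*(-1) = h + 1 = 1 + h)
z = -123/2 (z = -72 + (1 + 1/2)*7 = -72 + (3/2)*7 = -72 + 21/2 = -123/2 ≈ -61.500)
(z - 32331) + 24025 = (-123/2 - 32331) + 24025 = -64785/2 + 24025 = -16735/2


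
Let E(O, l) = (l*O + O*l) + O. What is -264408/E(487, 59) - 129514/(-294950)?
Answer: -2072982787/502742275 ≈ -4.1234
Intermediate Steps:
E(O, l) = O + 2*O*l (E(O, l) = (O*l + O*l) + O = 2*O*l + O = O + 2*O*l)
-264408/E(487, 59) - 129514/(-294950) = -264408*1/(487*(1 + 2*59)) - 129514/(-294950) = -264408*1/(487*(1 + 118)) - 129514*(-1/294950) = -264408/(487*119) + 64757/147475 = -264408/57953 + 64757/147475 = -2072982787/502742275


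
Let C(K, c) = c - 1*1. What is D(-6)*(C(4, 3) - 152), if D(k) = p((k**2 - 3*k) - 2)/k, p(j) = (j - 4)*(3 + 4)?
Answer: 8400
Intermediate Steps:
p(j) = -28 + 7*j (p(j) = (-4 + j)*7 = -28 + 7*j)
D(k) = (-42 - 21*k + 7*k**2)/k (D(k) = (-28 + 7*((k**2 - 3*k) - 2))/k = (-28 + 7*(-2 + k**2 - 3*k))/k = (-28 + (-14 - 21*k + 7*k**2))/k = (-42 - 21*k + 7*k**2)/k)
C(K, c) = -1 + c (C(K, c) = c - 1 = -1 + c)
D(-6)*(C(4, 3) - 152) = (-21 - 42/(-6) + 7*(-6))*((-1 + 3) - 152) = (-21 - 42*(-1/6) - 42)*(2 - 152) = (-21 + 7 - 42)*(-150) = -56*(-150) = 8400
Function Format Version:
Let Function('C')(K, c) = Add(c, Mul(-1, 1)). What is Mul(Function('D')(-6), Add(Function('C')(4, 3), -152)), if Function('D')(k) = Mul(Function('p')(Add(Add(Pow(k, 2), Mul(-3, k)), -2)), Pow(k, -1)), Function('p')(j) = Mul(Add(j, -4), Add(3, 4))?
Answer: 8400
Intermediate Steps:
Function('p')(j) = Add(-28, Mul(7, j)) (Function('p')(j) = Mul(Add(-4, j), 7) = Add(-28, Mul(7, j)))
Function('D')(k) = Mul(Pow(k, -1), Add(-42, Mul(-21, k), Mul(7, Pow(k, 2)))) (Function('D')(k) = Mul(Add(-28, Mul(7, Add(Add(Pow(k, 2), Mul(-3, k)), -2))), Pow(k, -1)) = Mul(Add(-28, Mul(7, Add(-2, Pow(k, 2), Mul(-3, k)))), Pow(k, -1)) = Mul(Add(-28, Add(-14, Mul(-21, k), Mul(7, Pow(k, 2)))), Pow(k, -1)) = Mul(Add(-42, Mul(-21, k), Mul(7, Pow(k, 2))), Pow(k, -1)) = Mul(Pow(k, -1), Add(-42, Mul(-21, k), Mul(7, Pow(k, 2)))))
Function('C')(K, c) = Add(-1, c) (Function('C')(K, c) = Add(c, -1) = Add(-1, c))
Mul(Function('D')(-6), Add(Function('C')(4, 3), -152)) = Mul(Add(-21, Mul(-42, Pow(-6, -1)), Mul(7, -6)), Add(Add(-1, 3), -152)) = Mul(Add(-21, Mul(-42, Rational(-1, 6)), -42), Add(2, -152)) = Mul(Add(-21, 7, -42), -150) = Mul(-56, -150) = 8400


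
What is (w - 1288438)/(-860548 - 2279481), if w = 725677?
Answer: 562761/3140029 ≈ 0.17922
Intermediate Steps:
(w - 1288438)/(-860548 - 2279481) = (725677 - 1288438)/(-860548 - 2279481) = -562761/(-3140029) = -562761*(-1/3140029) = 562761/3140029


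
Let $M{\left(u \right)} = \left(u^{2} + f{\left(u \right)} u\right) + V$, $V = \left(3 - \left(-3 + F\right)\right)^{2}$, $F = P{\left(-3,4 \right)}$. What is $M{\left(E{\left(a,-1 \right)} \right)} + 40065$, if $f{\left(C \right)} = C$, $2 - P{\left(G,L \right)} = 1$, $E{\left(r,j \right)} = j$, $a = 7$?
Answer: $40092$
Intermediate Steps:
$P{\left(G,L \right)} = 1$ ($P{\left(G,L \right)} = 2 - 1 = 1$)
$F = 1$
$V = 25$ ($V = \left(3 + \left(3 - 1\right)\right)^{2} = \left(3 + 2\right)^{2} = 5^{2} = 25$)
$M{\left(u \right)} = 25 + 2 u^{2}$ ($M{\left(u \right)} = \left(u^{2} + u u\right) + 25 = \left(u^{2} + u^{2}\right) + 25 = 2 u^{2} + 25 = 25 + 2 u^{2}$)
$M{\left(E{\left(a,-1 \right)} \right)} + 40065 = \left(25 + 2 \left(-1\right)^{2}\right) + 40065 = \left(25 + 2 \cdot 1\right) + 40065 = \left(25 + 2\right) + 40065 = 27 + 40065 = 40092$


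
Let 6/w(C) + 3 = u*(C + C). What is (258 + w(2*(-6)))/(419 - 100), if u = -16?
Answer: 32768/40513 ≈ 0.80883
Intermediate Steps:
w(C) = 6/(-3 - 32*C) (w(C) = 6/(-3 - 16*(C + C)) = 6/(-3 - 32*C))
(258 + w(2*(-6)))/(419 - 100) = (258 + 6/(-3 - 64*(-6)))/(419 - 100) = (258 + 6/(-3 - 32*(-12)))/319 = (258 + 6/(-3 + 384))*(1/319) = (258 + 6/381)*(1/319) = (258 + 6*(1/381))*(1/319) = (258 + 2/127)*(1/319) = (32768/127)*(1/319) = 32768/40513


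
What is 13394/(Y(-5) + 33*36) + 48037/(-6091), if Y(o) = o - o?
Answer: 12257449/3618054 ≈ 3.3879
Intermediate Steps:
Y(o) = 0
13394/(Y(-5) + 33*36) + 48037/(-6091) = 13394/(0 + 33*36) + 48037/(-6091) = 13394/(0 + 1188) + 48037*(-1/6091) = 13394/1188 - 48037/6091 = 13394*(1/1188) - 48037/6091 = 6697/594 - 48037/6091 = 12257449/3618054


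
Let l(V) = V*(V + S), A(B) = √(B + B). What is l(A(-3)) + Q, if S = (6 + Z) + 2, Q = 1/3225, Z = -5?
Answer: -19349/3225 + 3*I*√6 ≈ -5.9997 + 7.3485*I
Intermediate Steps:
Q = 1/3225 ≈ 0.00031008
S = 3 (S = (6 - 5) + 2 = 1 + 2 = 3)
A(B) = √2*√B (A(B) = √(2*B) = √2*√B)
l(V) = V*(3 + V) (l(V) = V*(V + 3) = V*(3 + V))
l(A(-3)) + Q = (√2*√(-3))*(3 + √2*√(-3)) + 1/3225 = (√2*(I*√3))*(3 + √2*(I*√3)) + 1/3225 = (I*√6)*(3 + I*√6) + 1/3225 = I*√6*(3 + I*√6) + 1/3225 = 1/3225 + I*√6*(3 + I*√6)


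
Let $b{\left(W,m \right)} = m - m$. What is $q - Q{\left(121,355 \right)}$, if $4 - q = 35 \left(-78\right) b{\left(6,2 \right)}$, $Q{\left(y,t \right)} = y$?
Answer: $-117$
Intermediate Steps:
$b{\left(W,m \right)} = 0$
$q = 4$ ($q = 4 - 35 \left(-78\right) 0 = 4 - \left(-2730\right) 0 = 4 - 0 = 4 + 0 = 4$)
$q - Q{\left(121,355 \right)} = 4 - 121 = -117$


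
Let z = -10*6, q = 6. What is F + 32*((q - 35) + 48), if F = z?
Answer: 548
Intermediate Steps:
z = -60
F = -60
F + 32*((q - 35) + 48) = -60 + 32*((6 - 35) + 48) = -60 + 32*(-29 + 48) = -60 + 32*19 = -60 + 608 = 548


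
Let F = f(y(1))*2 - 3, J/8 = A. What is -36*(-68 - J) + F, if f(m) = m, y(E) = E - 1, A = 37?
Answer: 13101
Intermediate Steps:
y(E) = -1 + E
J = 296 (J = 8*37 = 296)
F = -3 (F = (-1 + 1)*2 - 3 = 0*2 - 3 = 0 - 3 = -3)
-36*(-68 - J) + F = -36*(-68 - 1*296) - 3 = -36*(-68 - 296) - 3 = -36*(-364) - 3 = 13104 - 3 = 13101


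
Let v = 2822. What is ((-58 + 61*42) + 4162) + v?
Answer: 9488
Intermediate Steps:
((-58 + 61*42) + 4162) + v = ((-58 + 61*42) + 4162) + 2822 = ((-58 + 2562) + 4162) + 2822 = (2504 + 4162) + 2822 = 6666 + 2822 = 9488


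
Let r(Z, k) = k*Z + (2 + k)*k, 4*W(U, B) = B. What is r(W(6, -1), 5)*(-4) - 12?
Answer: -147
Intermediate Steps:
W(U, B) = B/4
r(Z, k) = Z*k + k*(2 + k)
r(W(6, -1), 5)*(-4) - 12 = (5*(2 + (¼)*(-1) + 5))*(-4) - 12 = (5*(2 - ¼ + 5))*(-4) - 12 = (5*(27/4))*(-4) - 12 = (135/4)*(-4) - 12 = -135 - 12 = -147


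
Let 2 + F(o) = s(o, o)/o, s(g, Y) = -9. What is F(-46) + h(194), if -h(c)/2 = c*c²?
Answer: -671727411/46 ≈ -1.4603e+7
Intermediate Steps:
F(o) = -2 - 9/o
h(c) = -2*c³ (h(c) = -2*c*c² = -2*c³)
F(-46) + h(194) = (-2 - 9/(-46)) - 2*194³ = (-2 - 9*(-1/46)) - 2*7301384 = (-2 + 9/46) - 14602768 = -83/46 - 14602768 = -671727411/46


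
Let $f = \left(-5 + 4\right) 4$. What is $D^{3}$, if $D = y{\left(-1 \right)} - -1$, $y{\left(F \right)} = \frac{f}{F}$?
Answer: $125$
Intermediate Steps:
$f = -4$ ($f = \left(-1\right) 4 = -4$)
$y{\left(F \right)} = - \frac{4}{F}$
$D = 5$ ($D = - \frac{4}{-1} - -1 = \left(-4\right) \left(-1\right) + 1 = 4 + 1 = 5$)
$D^{3} = 5^{3} = 125$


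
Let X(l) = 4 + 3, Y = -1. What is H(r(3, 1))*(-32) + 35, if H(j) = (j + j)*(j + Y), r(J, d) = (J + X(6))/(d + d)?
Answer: -1245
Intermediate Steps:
X(l) = 7
r(J, d) = (7 + J)/(2*d) (r(J, d) = (J + 7)/(d + d) = (7 + J)/((2*d)) = (7 + J)*(1/(2*d)) = (7 + J)/(2*d))
H(j) = 2*j*(-1 + j) (H(j) = (j + j)*(j - 1) = (2*j)*(-1 + j) = 2*j*(-1 + j))
H(r(3, 1))*(-32) + 35 = (2*((½)*(7 + 3)/1)*(-1 + (½)*(7 + 3)/1))*(-32) + 35 = (2*((½)*1*10)*(-1 + (½)*1*10))*(-32) + 35 = (2*5*(-1 + 5))*(-32) + 35 = (2*5*4)*(-32) + 35 = 40*(-32) + 35 = -1280 + 35 = -1245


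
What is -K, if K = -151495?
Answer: 151495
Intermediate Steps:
-K = -1*(-151495) = 151495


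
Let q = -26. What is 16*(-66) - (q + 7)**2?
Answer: -1417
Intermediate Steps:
16*(-66) - (q + 7)**2 = 16*(-66) - (-26 + 7)**2 = -1056 - 1*(-19)**2 = -1056 - 1*361 = -1056 - 361 = -1417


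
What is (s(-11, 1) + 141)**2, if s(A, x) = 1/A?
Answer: 2402500/121 ≈ 19855.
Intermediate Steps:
(s(-11, 1) + 141)**2 = (1/(-11) + 141)**2 = (-1/11 + 141)**2 = (1550/11)**2 = 2402500/121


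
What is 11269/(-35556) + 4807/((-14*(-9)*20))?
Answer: 11876651/7466760 ≈ 1.5906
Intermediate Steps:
11269/(-35556) + 4807/((-14*(-9)*20)) = 11269*(-1/35556) + 4807/((126*20)) = -11269/35556 + 4807/2520 = 11876651/7466760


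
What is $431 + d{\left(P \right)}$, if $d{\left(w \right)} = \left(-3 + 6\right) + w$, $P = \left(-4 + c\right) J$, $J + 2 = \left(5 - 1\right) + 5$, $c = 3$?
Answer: $427$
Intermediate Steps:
$J = 7$ ($J = -2 + \left(\left(5 - 1\right) + 5\right) = -2 + \left(4 + 5\right) = -2 + 9 = 7$)
$P = -7$ ($P = \left(-4 + 3\right) 7 = \left(-1\right) 7 = -7$)
$d{\left(w \right)} = 3 + w$
$431 + d{\left(P \right)} = 431 + \left(3 - 7\right) = 431 - 4 = 427$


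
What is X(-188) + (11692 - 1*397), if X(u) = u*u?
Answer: 46639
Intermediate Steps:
X(u) = u²
X(-188) + (11692 - 1*397) = (-188)² + (11692 - 1*397) = 35344 + (11692 - 397) = 35344 + 11295 = 46639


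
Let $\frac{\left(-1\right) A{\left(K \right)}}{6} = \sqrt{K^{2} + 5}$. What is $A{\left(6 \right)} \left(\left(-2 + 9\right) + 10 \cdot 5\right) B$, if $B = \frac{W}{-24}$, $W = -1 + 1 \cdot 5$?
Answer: $57 \sqrt{41} \approx 364.98$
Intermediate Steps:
$W = 4$ ($W = -1 + 5 = 4$)
$B = - \frac{1}{6}$ ($B = \frac{4}{-24} = 4 \left(- \frac{1}{24}\right) = - \frac{1}{6} \approx -0.16667$)
$A{\left(K \right)} = - 6 \sqrt{5 + K^{2}}$ ($A{\left(K \right)} = - 6 \sqrt{K^{2} + 5} = - 6 \sqrt{5 + K^{2}}$)
$A{\left(6 \right)} \left(\left(-2 + 9\right) + 10 \cdot 5\right) B = - 6 \sqrt{5 + 6^{2}} \left(\left(-2 + 9\right) + 10 \cdot 5\right) \left(- \frac{1}{6}\right) = - 6 \sqrt{5 + 36} \left(7 + 50\right) \left(- \frac{1}{6}\right) = - 6 \sqrt{41} \cdot 57 \left(- \frac{1}{6}\right) = - 342 \sqrt{41} \left(- \frac{1}{6}\right) = 57 \sqrt{41}$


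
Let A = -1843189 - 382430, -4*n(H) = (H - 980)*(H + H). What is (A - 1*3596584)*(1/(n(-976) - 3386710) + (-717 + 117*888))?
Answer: -2607907924281929003/4341238 ≈ -6.0073e+11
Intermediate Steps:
n(H) = -H*(-980 + H)/2 (n(H) = -(H - 980)*(H + H)/4 = -(-980 + H)*2*H/4 = -H*(-980 + H)/2)
A = -2225619
(A - 1*3596584)*(1/(n(-976) - 3386710) + (-717 + 117*888)) = (-2225619 - 1*3596584)*(1/((½)*(-976)*(980 - 1*(-976)) - 3386710) + (-717 + 117*888)) = (-2225619 - 3596584)*(1/((½)*(-976)*(980 + 976) - 3386710) + (-717 + 103896)) = -5822203*(1/((½)*(-976)*1956 - 3386710) + 103179) = -5822203*(1/(-954528 - 3386710) + 103179) = -5822203*(1/(-4341238) + 103179) = -5822203*(-1/4341238 + 103179) = -5822203*447924595601/4341238 = -2607907924281929003/4341238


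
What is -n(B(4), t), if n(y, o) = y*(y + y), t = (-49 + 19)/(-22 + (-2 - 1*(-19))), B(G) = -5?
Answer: -50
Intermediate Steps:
t = 6 (t = -30/(-22 + (-2 + 19)) = -30/(-22 + 17) = -30/(-5) = -30*(-⅕) = 6)
n(y, o) = 2*y² (n(y, o) = y*(2*y) = 2*y²)
-n(B(4), t) = -2*(-5)² = -2*25 = -1*50 = -50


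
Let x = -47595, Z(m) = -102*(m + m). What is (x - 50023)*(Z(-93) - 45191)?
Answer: 2559446342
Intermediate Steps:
Z(m) = -204*m
(x - 50023)*(Z(-93) - 45191) = (-47595 - 50023)*(-204*(-93) - 45191) = -97618*(18972 - 45191) = -97618*(-26219) = 2559446342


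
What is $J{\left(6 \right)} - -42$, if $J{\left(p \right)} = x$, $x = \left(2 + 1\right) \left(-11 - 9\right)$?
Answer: $-18$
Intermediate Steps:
$x = -60$ ($x = 3 \left(-20\right) = -60$)
$J{\left(p \right)} = -60$
$J{\left(6 \right)} - -42 = -60 - -42 = -60 + 42 = -18$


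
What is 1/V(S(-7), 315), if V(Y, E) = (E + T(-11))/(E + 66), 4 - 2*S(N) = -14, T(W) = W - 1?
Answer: 127/101 ≈ 1.2574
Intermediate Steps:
T(W) = -1 + W
S(N) = 9 (S(N) = 2 - ½*(-14) = 2 + 7 = 9)
V(Y, E) = (-12 + E)/(66 + E) (V(Y, E) = (E + (-1 - 11))/(E + 66) = (E - 12)/(66 + E) = (-12 + E)/(66 + E))
1/V(S(-7), 315) = 1/((-12 + 315)/(66 + 315)) = 1/(303/381) = 1/((1/381)*303) = 1/(101/127) = 127/101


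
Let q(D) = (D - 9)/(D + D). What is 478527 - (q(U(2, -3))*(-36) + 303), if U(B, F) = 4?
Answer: 956403/2 ≈ 4.7820e+5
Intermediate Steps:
q(D) = (-9 + D)/(2*D) (q(D) = (-9 + D)/((2*D)) = (-9 + D)*(1/(2*D)) = (-9 + D)/(2*D))
478527 - (q(U(2, -3))*(-36) + 303) = 478527 - (((1/2)*(-9 + 4)/4)*(-36) + 303) = 478527 - (((1/2)*(1/4)*(-5))*(-36) + 303) = 478527 - (-5/8*(-36) + 303) = 478527 - (45/2 + 303) = 478527 - 1*651/2 = 478527 - 651/2 = 956403/2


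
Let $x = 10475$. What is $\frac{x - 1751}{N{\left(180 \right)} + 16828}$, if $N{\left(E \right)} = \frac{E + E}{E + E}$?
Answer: $\frac{8724}{16829} \approx 0.51839$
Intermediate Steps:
$N{\left(E \right)} = 1$ ($N{\left(E \right)} = \frac{2 E}{2 E} = 2 E \frac{1}{2 E} = 1$)
$\frac{x - 1751}{N{\left(180 \right)} + 16828} = \frac{10475 - 1751}{1 + 16828} = \frac{8724}{16829}$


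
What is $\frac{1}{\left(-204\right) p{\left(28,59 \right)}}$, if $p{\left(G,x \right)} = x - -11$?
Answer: $- \frac{1}{14280} \approx -7.0028 \cdot 10^{-5}$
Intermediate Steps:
$p{\left(G,x \right)} = 11 + x$ ($p{\left(G,x \right)} = x + 11 = 11 + x$)
$\frac{1}{\left(-204\right) p{\left(28,59 \right)}} = \frac{1}{\left(-204\right) \left(11 + 59\right)} = \frac{1}{\left(-204\right) 70} = \frac{1}{-14280} = - \frac{1}{14280}$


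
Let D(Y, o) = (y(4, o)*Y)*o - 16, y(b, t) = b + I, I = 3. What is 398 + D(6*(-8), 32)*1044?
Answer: -11241394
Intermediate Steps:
y(b, t) = 3 + b (y(b, t) = b + 3 = 3 + b)
D(Y, o) = -16 + 7*Y*o (D(Y, o) = ((3 + 4)*Y)*o - 16 = (7*Y)*o - 16 = 7*Y*o - 16 = -16 + 7*Y*o)
398 + D(6*(-8), 32)*1044 = 398 + (-16 + 7*(6*(-8))*32)*1044 = 398 + (-16 + 7*(-48)*32)*1044 = 398 + (-16 - 10752)*1044 = 398 - 10768*1044 = 398 - 11241792 = -11241394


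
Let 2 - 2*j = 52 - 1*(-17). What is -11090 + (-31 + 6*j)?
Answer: -11322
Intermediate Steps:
j = -67/2 (j = 1 - (52 - 1*(-17))/2 = 1 - (52 + 17)/2 = 1 - ½*69 = 1 - 69/2 = -67/2 ≈ -33.500)
-11090 + (-31 + 6*j) = -11090 + (-31 + 6*(-67/2)) = -11090 + (-31 - 201) = -11090 - 232 = -11322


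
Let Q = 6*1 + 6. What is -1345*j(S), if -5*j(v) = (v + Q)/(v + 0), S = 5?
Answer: 4573/5 ≈ 914.60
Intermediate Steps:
Q = 12 (Q = 6 + 6 = 12)
j(v) = -(12 + v)/(5*v) (j(v) = -(v + 12)/(5*(v + 0)) = -(12 + v)/(5*v))
-1345*j(S) = -269*(-12 - 1*5)/5 = -269*(-12 - 5)/5 = -269*(-17)/5 = -1345*(-17/25) = 4573/5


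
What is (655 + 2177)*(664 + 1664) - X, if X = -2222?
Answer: 6595118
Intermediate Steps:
(655 + 2177)*(664 + 1664) - X = (655 + 2177)*(664 + 1664) - 1*(-2222) = 2832*2328 + 2222 = 6592896 + 2222 = 6595118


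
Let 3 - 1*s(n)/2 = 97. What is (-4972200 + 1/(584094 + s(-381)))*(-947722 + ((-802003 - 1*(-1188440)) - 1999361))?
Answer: 3717158453959183277/291953 ≈ 1.2732e+13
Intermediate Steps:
s(n) = -188 (s(n) = 6 - 2*97 = 6 - 194 = -188)
(-4972200 + 1/(584094 + s(-381)))*(-947722 + ((-802003 - 1*(-1188440)) - 1999361)) = (-4972200 + 1/(584094 - 188))*(-947722 + ((-802003 - 1*(-1188440)) - 1999361)) = (-4972200 + 1/583906)*(-947722 + ((-802003 + 1188440) - 1999361)) = (-4972200 + 1/583906)*(-947722 + (386437 - 1999361)) = -2903297413199*(-947722 - 1612924)/583906 = -2903297413199/583906*(-2560646) = 3717158453959183277/291953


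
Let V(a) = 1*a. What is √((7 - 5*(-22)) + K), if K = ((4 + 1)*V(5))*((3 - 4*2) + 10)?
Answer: 11*√2 ≈ 15.556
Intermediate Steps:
V(a) = a
K = 125 (K = ((4 + 1)*5)*((3 - 4*2) + 10) = (5*5)*((3 - 8) + 10) = 25*(-5 + 10) = 25*5 = 125)
√((7 - 5*(-22)) + K) = √((7 - 5*(-22)) + 125) = √((7 + 110) + 125) = √(117 + 125) = √242 = 11*√2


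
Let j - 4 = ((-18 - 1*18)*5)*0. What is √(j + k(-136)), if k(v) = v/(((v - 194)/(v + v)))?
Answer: 14*I*√15015/165 ≈ 10.397*I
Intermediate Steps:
k(v) = 2*v²/(-194 + v) (k(v) = v/(((-194 + v)/((2*v)))) = v/(((-194 + v)*(1/(2*v)))) = v/(((-194 + v)/(2*v))) = v*(2*v/(-194 + v)) = 2*v²/(-194 + v))
j = 4 (j = 4 + ((-18 - 1*18)*5)*0 = 4 + ((-18 - 18)*5)*0 = 4 - 36*5*0 = 4 - 180*0 = 4 + 0 = 4)
√(j + k(-136)) = √(4 + 2*(-136)²/(-194 - 136)) = √(4 + 2*18496/(-330)) = √(4 + 2*18496*(-1/330)) = √(4 - 18496/165) = √(-17836/165) = 14*I*√15015/165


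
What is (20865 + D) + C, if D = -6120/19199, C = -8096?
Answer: 245145911/19199 ≈ 12769.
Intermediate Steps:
D = -6120/19199 (D = -6120*1/19199 = -6120/19199 ≈ -0.31877)
(20865 + D) + C = (20865 - 6120/19199) - 8096 = 400581015/19199 - 8096 = 245145911/19199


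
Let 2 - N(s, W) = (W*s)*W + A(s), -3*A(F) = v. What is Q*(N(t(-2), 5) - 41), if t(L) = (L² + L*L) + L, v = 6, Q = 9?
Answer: -1683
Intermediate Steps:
A(F) = -2 (A(F) = -⅓*6 = -2)
t(L) = L + 2*L² (t(L) = (L² + L²) + L = 2*L² + L = L + 2*L²)
N(s, W) = 4 - s*W² (N(s, W) = 2 - ((W*s)*W - 2) = 2 - (s*W² - 2) = 2 - (-2 + s*W²) = 2 + (2 - s*W²) = 4 - s*W²)
Q*(N(t(-2), 5) - 41) = 9*((4 - 1*(-2*(1 + 2*(-2)))*5²) - 41) = 9*((4 - 1*(-2*(1 - 4))*25) - 41) = 9*((4 - 1*(-2*(-3))*25) - 41) = 9*((4 - 1*6*25) - 41) = 9*((4 - 150) - 41) = 9*(-146 - 41) = 9*(-187) = -1683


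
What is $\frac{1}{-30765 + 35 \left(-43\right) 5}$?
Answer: $- \frac{1}{38290} \approx -2.6116 \cdot 10^{-5}$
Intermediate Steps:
$\frac{1}{-30765 + 35 \left(-43\right) 5} = \frac{1}{-30765 - 7525} = \frac{1}{-38290} = - \frac{1}{38290}$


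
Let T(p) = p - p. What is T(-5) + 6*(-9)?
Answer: -54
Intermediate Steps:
T(p) = 0
T(-5) + 6*(-9) = 0 + 6*(-9) = 0 - 54 = -54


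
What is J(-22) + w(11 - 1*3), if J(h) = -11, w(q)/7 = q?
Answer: 45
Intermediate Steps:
w(q) = 7*q
J(-22) + w(11 - 1*3) = -11 + 7*(11 - 1*3) = -11 + 7*(11 - 3) = -11 + 7*8 = -11 + 56 = 45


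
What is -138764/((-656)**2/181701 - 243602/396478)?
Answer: -4998310437929796/63178014803 ≈ -79115.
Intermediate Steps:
-138764/((-656)**2/181701 - 243602/396478) = -138764/(430336*(1/181701) - 243602*1/396478) = -138764/(430336/181701 - 121801/198239) = -138764/63178014803/36020224539 = -138764*36020224539/63178014803 = -4998310437929796/63178014803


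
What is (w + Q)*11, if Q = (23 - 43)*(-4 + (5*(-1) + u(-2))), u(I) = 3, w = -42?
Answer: 858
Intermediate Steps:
Q = 120 (Q = (23 - 43)*(-4 + (5*(-1) + 3)) = -20*(-4 + (-5 + 3)) = -20*(-4 - 2) = -20*(-6) = 120)
(w + Q)*11 = (-42 + 120)*11 = 78*11 = 858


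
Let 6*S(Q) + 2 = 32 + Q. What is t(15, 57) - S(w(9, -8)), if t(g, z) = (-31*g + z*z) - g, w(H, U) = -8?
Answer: 8296/3 ≈ 2765.3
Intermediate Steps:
S(Q) = 5 + Q/6 (S(Q) = -⅓ + (32 + Q)/6 = -⅓ + (16/3 + Q/6) = 5 + Q/6)
t(g, z) = z² - 32*g (t(g, z) = (-31*g + z²) - g = (z² - 31*g) - g = z² - 32*g)
t(15, 57) - S(w(9, -8)) = (57² - 32*15) - (5 + (⅙)*(-8)) = (3249 - 480) - (5 - 4/3) = 2769 - 1*11/3 = 2769 - 11/3 = 8296/3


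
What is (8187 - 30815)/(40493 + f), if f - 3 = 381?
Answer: -22628/40877 ≈ -0.55356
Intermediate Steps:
f = 384 (f = 3 + 381 = 384)
(8187 - 30815)/(40493 + f) = (8187 - 30815)/(40493 + 384) = -22628/40877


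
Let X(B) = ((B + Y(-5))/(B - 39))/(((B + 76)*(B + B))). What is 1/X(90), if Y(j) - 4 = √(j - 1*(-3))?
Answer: 7958040/491 - 84660*I*√2/491 ≈ 16208.0 - 243.84*I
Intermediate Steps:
Y(j) = 4 + √(3 + j) (Y(j) = 4 + √(j - 1*(-3)) = 4 + √(j + 3) = 4 + √(3 + j))
X(B) = (4 + B + I*√2)/(2*B*(-39 + B)*(76 + B)) (X(B) = ((B + (4 + √(3 - 5)))/(B - 39))/(((B + 76)*(B + B))) = ((B + (4 + √(-2)))/(-39 + B))/(((76 + B)*(2*B))) = ((B + (4 + I*√2))/(-39 + B))/((2*B*(76 + B))) = ((4 + B + I*√2)/(-39 + B))*(1/(2*B*(76 + B))) = (4 + B + I*√2)/(2*B*(-39 + B)*(76 + B)))
1/X(90) = 1/((½)*(4 + 90 + I*√2)/(90*(-2964 + 90² + 37*90))) = 1/((½)*(1/90)*(94 + I*√2)/(-2964 + 8100 + 3330)) = 1/((½)*(1/90)*(94 + I*√2)/8466) = 1/((½)*(1/90)*(1/8466)*(94 + I*√2)) = 1/(47/761940 + I*√2/1523880)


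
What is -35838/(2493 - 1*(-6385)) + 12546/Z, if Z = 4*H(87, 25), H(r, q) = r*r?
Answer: -27045775/7466398 ≈ -3.6223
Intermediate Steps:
H(r, q) = r²
Z = 30276 (Z = 4*87² = 4*7569 = 30276)
-35838/(2493 - 1*(-6385)) + 12546/Z = -35838/(2493 - 1*(-6385)) + 12546/30276 = -35838/(2493 + 6385) + 12546*(1/30276) = -35838/8878 + 697/1682 = -35838*1/8878 + 697/1682 = -17919/4439 + 697/1682 = -27045775/7466398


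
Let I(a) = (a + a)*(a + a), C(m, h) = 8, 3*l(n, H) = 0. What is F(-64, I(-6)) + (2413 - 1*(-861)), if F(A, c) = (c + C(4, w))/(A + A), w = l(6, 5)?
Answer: 52365/16 ≈ 3272.8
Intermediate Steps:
l(n, H) = 0 (l(n, H) = (1/3)*0 = 0)
w = 0
I(a) = 4*a**2 (I(a) = (2*a)*(2*a) = 4*a**2)
F(A, c) = (8 + c)/(2*A) (F(A, c) = (c + 8)/(A + A) = (8 + c)/((2*A)) = (8 + c)*(1/(2*A)) = (8 + c)/(2*A))
F(-64, I(-6)) + (2413 - 1*(-861)) = (1/2)*(8 + 4*(-6)**2)/(-64) + (2413 - 1*(-861)) = (1/2)*(-1/64)*(8 + 4*36) + (2413 + 861) = (1/2)*(-1/64)*(8 + 144) + 3274 = (1/2)*(-1/64)*152 + 3274 = -19/16 + 3274 = 52365/16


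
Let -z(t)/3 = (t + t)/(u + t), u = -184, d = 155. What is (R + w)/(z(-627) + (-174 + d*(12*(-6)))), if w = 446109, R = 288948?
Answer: -198710409/3065212 ≈ -64.828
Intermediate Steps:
z(t) = -6*t/(-184 + t) (z(t) = -3*(t + t)/(-184 + t) = -3*2*t/(-184 + t) = -6*t/(-184 + t))
(R + w)/(z(-627) + (-174 + d*(12*(-6)))) = (288948 + 446109)/(-6*(-627)/(-184 - 627) + (-174 + 155*(12*(-6)))) = 735057/(-6*(-627)/(-811) + (-174 + 155*(-72))) = 735057/(-6*(-627)*(-1/811) + (-174 - 11160)) = 735057/(-3762/811 - 11334) = 735057/(-9195636/811) = 735057*(-811/9195636) = -198710409/3065212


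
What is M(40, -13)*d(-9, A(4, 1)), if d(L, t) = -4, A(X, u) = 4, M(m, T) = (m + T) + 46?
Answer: -292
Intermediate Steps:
M(m, T) = 46 + T + m (M(m, T) = (T + m) + 46 = 46 + T + m)
M(40, -13)*d(-9, A(4, 1)) = (46 - 13 + 40)*(-4) = 73*(-4) = -292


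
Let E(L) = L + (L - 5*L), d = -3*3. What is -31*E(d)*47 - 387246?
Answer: -426585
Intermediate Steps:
d = -9
E(L) = -3*L (E(L) = L - 4*L = -3*L)
-31*E(d)*47 - 387246 = -(-93)*(-9)*47 - 387246 = -31*27*47 - 387246 = -837*47 - 387246 = -39339 - 387246 = -426585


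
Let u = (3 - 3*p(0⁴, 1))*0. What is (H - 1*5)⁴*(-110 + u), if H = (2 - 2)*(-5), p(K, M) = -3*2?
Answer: -68750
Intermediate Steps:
p(K, M) = -6
H = 0 (H = 0*(-5) = 0)
u = 0 (u = (3 - 3*(-6))*0 = (3 + 18)*0 = 21*0 = 0)
(H - 1*5)⁴*(-110 + u) = (0 - 1*5)⁴*(-110 + 0) = (0 - 5)⁴*(-110) = (-5)⁴*(-110) = 625*(-110) = -68750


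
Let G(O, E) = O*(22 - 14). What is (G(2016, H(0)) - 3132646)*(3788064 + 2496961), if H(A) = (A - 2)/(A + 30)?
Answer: -19587393542950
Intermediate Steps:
H(A) = (-2 + A)/(30 + A)
G(O, E) = 8*O (G(O, E) = O*8 = 8*O)
(G(2016, H(0)) - 3132646)*(3788064 + 2496961) = (8*2016 - 3132646)*(3788064 + 2496961) = (16128 - 3132646)*6285025 = -3116518*6285025 = -19587393542950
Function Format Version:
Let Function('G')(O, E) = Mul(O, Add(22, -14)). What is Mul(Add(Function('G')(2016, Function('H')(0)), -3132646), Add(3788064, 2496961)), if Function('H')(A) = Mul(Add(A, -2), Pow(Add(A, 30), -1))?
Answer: -19587393542950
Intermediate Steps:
Function('H')(A) = Mul(Pow(Add(30, A), -1), Add(-2, A)) (Function('H')(A) = Mul(Add(-2, A), Pow(Add(30, A), -1)) = Mul(Pow(Add(30, A), -1), Add(-2, A)))
Function('G')(O, E) = Mul(8, O) (Function('G')(O, E) = Mul(O, 8) = Mul(8, O))
Mul(Add(Function('G')(2016, Function('H')(0)), -3132646), Add(3788064, 2496961)) = Mul(Add(Mul(8, 2016), -3132646), Add(3788064, 2496961)) = Mul(Add(16128, -3132646), 6285025) = Mul(-3116518, 6285025) = -19587393542950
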